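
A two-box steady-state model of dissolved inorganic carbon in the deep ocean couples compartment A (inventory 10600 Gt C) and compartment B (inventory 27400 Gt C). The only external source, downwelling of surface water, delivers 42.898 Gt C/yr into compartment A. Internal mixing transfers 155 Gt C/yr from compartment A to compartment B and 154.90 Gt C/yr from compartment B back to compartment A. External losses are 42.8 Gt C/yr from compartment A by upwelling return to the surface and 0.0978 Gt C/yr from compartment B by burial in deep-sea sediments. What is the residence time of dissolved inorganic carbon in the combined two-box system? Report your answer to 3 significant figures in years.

886 yr

Treat the two boxes together as one reservoir: the mixing fluxes between them are internal recycling, so τ = ΣM / Σ(external losses).
M_total = 10600 + 27400 = 38000 Gt C.
ΣF_external_out = 42.8 + 0.0978 = 42.898 Gt C/yr.
τ = M_total / ΣF_ext = 38000 / 42.898 = 885.8 yr.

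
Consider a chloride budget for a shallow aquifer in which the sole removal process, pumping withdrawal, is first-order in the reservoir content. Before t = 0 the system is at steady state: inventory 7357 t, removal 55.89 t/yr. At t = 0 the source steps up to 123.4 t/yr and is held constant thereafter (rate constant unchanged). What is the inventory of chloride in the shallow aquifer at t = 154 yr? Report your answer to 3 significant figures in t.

Residence time τ = M₀/F₀ = 131.6 yr. The eventual steady state is M_∞ = M₀·(F₁/F₀) = 7357 × 123.4/55.89 = 16244 t.
The anomaly ΔM(t) = M(t) − M_∞ decays as ΔM₀·e^(−t/τ) with ΔM₀ = 7357 − 16244 = −8887 t.
At t = 154 yr, e^(−t/τ) = e^(−1.170) = 0.3104, so ΔM = −2758 t and M = 16244 − 2758 = 13485 t.

13500 t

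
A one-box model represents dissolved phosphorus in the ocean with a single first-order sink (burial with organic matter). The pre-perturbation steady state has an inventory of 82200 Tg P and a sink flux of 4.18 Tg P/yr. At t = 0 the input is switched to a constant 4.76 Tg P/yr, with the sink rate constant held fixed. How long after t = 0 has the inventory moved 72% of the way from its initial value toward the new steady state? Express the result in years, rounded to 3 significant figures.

τ = M₀/F₀ = 82200/4.18 = 19670 yr.
The remaining gap fraction is e^(−t/τ); 72% covered ⇒ e^(−t/τ) = 0.280.
t = −τ ln(0.280) = 19670 × 1.273 = 25030 yr.

25000 yr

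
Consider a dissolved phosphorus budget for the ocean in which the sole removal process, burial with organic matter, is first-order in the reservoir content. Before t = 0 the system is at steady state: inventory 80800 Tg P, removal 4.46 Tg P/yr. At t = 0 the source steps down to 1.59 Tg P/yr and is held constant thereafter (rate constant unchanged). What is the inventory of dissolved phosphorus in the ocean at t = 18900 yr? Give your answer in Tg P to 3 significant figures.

47100 Tg P

The sink rate constant is k = F₀/M₀ = 4.46/80800 = 5.520×10^-5 yr⁻¹.
Solving dM/dt = F₁ − kM with M(0) = M₀ gives M(t) = F₁/k + (M₀ − F₁/k)·e^(−kt).
F₁/k = 1.59/5.520×10^-5 = 28805 Tg P; kt = 5.520×10^-5 × 18900 = 1.043, e^(−kt) = 0.3523.
M(18900) = 28805 + (80800 − 28805) × 0.3523 = 28805 + 18320 = 47124 Tg P.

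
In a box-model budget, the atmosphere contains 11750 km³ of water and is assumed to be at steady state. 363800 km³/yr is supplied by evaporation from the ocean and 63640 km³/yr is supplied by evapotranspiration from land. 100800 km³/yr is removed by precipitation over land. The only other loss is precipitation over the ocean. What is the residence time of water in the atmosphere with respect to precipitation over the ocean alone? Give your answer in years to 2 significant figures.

0.036 yr

At steady state ΣF_in = ΣF_out.
ΣF_in = 363800 + 63640 = 427440 km³/yr.
Precipitation over the ocean flux = ΣF_in − (100800) = 427440 − 100800 = 326600 km³/yr.
τ = M / F = 11750 / 326600 = 0.03597 yr.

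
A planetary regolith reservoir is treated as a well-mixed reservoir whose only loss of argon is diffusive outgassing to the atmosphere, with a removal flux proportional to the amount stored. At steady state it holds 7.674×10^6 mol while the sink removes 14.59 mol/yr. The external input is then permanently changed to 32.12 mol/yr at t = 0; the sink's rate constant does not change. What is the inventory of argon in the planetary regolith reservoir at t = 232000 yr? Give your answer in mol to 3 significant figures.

The sink rate constant is k = F₀/M₀ = 14.59/7.674×10^6 = 1.901×10^-6 yr⁻¹.
Solving dM/dt = F₁ − kM with M(0) = M₀ gives M(t) = F₁/k + (M₀ − F₁/k)·e^(−kt).
F₁/k = 32.12/1.901×10^-6 = 1.6894×10^7 mol; kt = 1.901×10^-6 × 232000 = 0.4411, e^(−kt) = 0.6433.
M(232000) = 1.6894×10^7 + (7.674×10^6 − 1.6894×10^7) × 0.6433 = 1.6894×10^7 − 5.932×10^6 = 1.0963×10^7 mol.

1.10×10^7 mol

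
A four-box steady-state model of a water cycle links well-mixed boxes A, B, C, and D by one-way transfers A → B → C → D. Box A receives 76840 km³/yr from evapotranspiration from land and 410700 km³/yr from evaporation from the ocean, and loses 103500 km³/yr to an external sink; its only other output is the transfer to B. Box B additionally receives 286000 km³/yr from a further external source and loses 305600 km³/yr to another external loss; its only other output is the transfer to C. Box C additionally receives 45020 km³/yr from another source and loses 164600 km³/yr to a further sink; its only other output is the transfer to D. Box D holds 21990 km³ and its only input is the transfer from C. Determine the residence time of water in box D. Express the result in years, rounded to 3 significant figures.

0.0898 yr

Box A: F(A→B) = (76840 + 410700) − 103500 = 384040 km³/yr.
Box B: F(B→C) = (384040 + 286000) − 305600 = 364440 km³/yr.
Box C: F(C→D) = (364440 + 45020) − 164600 = 244860 km³/yr.
Box D throughput = its input = 244860 km³/yr; τ = 21990 / 244860 = 0.08981 yr.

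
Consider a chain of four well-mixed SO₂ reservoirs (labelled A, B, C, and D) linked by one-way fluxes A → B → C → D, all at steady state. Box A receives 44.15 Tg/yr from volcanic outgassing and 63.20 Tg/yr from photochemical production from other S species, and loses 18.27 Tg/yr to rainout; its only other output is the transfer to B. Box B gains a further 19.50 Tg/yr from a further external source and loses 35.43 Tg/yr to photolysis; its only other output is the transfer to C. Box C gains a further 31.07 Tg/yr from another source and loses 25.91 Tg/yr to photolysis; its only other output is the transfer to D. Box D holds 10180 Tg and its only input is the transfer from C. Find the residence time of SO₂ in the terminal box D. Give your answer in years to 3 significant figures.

Box A: F(A→B) = (44.15 + 63.20) − 18.27 = 89.080 Tg/yr.
Box B: F(B→C) = (89.080 + 19.50) − 35.43 = 73.150 Tg/yr.
Box C: F(C→D) = (73.150 + 31.07) − 25.91 = 78.310 Tg/yr.
Box D throughput = its input = 78.310 Tg/yr; τ = 10180 / 78.310 = 130.0 yr.

130 yr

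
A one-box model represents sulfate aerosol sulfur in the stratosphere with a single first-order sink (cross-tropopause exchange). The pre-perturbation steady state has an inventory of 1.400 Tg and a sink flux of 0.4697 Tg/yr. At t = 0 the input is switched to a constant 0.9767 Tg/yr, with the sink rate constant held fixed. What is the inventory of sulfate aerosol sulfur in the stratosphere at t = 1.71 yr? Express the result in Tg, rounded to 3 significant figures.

The sink rate constant is k = F₀/M₀ = 0.4697/1.400 = 0.3355 yr⁻¹.
Solving dM/dt = F₁ − kM with M(0) = M₀ gives M(t) = F₁/k + (M₀ − F₁/k)·e^(−kt).
F₁/k = 0.9767/0.3355 = 2.9112 Tg; kt = 0.3355 × 1.71 = 0.5737, e^(−kt) = 0.5634.
M(1.71) = 2.9112 + (1.400 − 2.9112) × 0.5634 = 2.9112 − 0.8514 = 2.0597 Tg.

2.06 Tg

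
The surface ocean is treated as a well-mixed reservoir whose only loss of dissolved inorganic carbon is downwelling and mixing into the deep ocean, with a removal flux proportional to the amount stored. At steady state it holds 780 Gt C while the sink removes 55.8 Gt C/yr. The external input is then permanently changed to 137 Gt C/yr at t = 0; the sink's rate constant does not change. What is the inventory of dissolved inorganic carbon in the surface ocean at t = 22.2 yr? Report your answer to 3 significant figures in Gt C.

1680 Gt C

The sink rate constant is k = F₀/M₀ = 55.8/780 = 0.07154 yr⁻¹.
Solving dM/dt = F₁ − kM with M(0) = M₀ gives M(t) = F₁/k + (M₀ − F₁/k)·e^(−kt).
F₁/k = 137/0.07154 = 1915.1 Gt C; kt = 0.07154 × 22.2 = 1.588, e^(−kt) = 0.2043.
M(22.2) = 1915.1 + (780 − 1915.1) × 0.2043 = 1915.1 − 231.9 = 1683.2 Gt C.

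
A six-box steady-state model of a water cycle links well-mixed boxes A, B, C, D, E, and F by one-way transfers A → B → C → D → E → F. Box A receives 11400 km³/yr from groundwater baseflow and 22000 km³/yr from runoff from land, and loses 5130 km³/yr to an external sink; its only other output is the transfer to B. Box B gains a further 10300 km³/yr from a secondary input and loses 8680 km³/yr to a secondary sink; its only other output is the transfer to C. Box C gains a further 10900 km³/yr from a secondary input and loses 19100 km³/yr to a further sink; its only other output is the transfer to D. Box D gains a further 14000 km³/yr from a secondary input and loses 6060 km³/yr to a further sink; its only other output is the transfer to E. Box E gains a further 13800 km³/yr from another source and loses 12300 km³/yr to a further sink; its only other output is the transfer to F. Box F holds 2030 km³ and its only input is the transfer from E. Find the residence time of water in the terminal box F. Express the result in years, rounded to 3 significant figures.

0.0652 yr

Box A: F(A→B) = (11400 + 22000) − 5130 = 28270 km³/yr.
Box B: F(B→C) = (28270 + 10300) − 8680 = 29890 km³/yr.
Box C: F(C→D) = (29890 + 10900) − 19100 = 21690 km³/yr.
Box D: F(D→E) = (21690 + 14000) − 6060 = 29630 km³/yr.
Box E: F(E→F) = (29630 + 13800) − 12300 = 31130 km³/yr.
Box F throughput = its input = 31130 km³/yr; τ = 2030 / 31130 = 0.06521 yr.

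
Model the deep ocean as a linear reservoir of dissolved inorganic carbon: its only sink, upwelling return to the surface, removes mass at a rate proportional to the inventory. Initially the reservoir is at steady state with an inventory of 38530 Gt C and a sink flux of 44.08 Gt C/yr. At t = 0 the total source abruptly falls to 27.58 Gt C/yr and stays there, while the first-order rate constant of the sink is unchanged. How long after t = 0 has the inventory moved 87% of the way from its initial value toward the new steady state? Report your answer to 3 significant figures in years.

τ = M₀/F₀ = 38530/44.08 = 874.1 yr.
The remaining gap fraction is e^(−t/τ); 87% covered ⇒ e^(−t/τ) = 0.130.
t = −τ ln(0.130) = 874.1 × 2.040 = 1783 yr.

1780 yr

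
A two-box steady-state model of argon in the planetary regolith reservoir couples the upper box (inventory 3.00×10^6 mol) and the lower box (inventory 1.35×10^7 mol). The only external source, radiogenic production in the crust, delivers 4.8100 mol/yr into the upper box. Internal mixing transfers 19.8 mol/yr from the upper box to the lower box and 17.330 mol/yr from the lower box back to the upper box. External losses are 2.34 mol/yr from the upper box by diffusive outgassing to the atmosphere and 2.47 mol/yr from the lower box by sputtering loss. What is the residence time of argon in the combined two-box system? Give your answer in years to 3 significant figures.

For the system as a whole, the A↔B exchange is internal and contributes nothing to the throughput; only the external sinks remove mass.
M_total = 3.00×10^6 + 1.35×10^7 = 1.6500×10^7 mol.
ΣF_external_out = 2.34 + 2.47 = 4.8100 mol/yr.
τ = M_total / ΣF_ext = 1.6500×10^7 / 4.8100 = 3.430×10^6 yr.

3.43×10^6 yr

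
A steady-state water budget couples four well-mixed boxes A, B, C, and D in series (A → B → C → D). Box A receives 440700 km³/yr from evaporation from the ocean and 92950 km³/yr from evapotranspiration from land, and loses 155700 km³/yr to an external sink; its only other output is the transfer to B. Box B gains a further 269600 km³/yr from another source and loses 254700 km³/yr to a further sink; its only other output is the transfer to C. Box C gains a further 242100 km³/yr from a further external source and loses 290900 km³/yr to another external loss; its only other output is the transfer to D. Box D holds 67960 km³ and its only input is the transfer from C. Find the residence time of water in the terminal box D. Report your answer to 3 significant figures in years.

0.198 yr

Box A: F(A→B) = (440700 + 92950) − 155700 = 377950 km³/yr.
Box B: F(B→C) = (377950 + 269600) − 254700 = 392850 km³/yr.
Box C: F(C→D) = (392850 + 242100) − 290900 = 344050 km³/yr.
Box D throughput = its input = 344050 km³/yr; τ = 67960 / 344050 = 0.1975 yr.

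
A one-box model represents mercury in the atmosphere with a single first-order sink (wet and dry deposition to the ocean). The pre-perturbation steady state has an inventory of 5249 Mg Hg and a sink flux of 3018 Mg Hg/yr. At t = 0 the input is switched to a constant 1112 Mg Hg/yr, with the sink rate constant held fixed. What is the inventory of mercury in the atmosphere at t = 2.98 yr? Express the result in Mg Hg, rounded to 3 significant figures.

2530 Mg Hg

τ = M₀/F₀ = 5249/3018 = 1.739 yr; rate constant k = 1/τ.
New steady state M_∞ = F₁/k = F₁·τ = 1112 × 1.739 = 1934.0 Mg Hg.
M(t) = M_∞ + (M₀ − M_∞)·e^(−t/τ); t/τ = 2.98/1.739 = 1.713, so e^(−t/τ) = 0.1803.
M(t) = 1934.0 + 3315 × 0.1803 = 2531.6 Mg Hg.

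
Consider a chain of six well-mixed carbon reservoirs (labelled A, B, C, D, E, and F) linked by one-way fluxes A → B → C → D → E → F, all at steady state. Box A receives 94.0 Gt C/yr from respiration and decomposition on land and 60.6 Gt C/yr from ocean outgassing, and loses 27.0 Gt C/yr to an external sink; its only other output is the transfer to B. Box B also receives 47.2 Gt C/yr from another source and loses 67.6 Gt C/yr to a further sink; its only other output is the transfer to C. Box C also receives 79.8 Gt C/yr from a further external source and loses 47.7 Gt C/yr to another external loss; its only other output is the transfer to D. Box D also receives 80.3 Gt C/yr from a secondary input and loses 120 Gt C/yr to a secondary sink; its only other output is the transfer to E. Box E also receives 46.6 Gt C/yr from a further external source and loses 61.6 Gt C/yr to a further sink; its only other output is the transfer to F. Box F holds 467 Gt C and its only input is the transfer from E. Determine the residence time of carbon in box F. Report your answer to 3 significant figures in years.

5.52 yr

Box A: F(A→B) = (94.0 + 60.6) − 27.0 = 127.60 Gt C/yr.
Box B: F(B→C) = (127.60 + 47.2) − 67.6 = 107.20 Gt C/yr.
Box C: F(C→D) = (107.20 + 79.8) − 47.7 = 139.30 Gt C/yr.
Box D: F(D→E) = (139.30 + 80.3) − 120 = 99.600 Gt C/yr.
Box E: F(E→F) = (99.600 + 46.6) − 61.6 = 84.600 Gt C/yr.
Box F throughput = its input = 84.600 Gt C/yr; τ = 467 / 84.600 = 5.520 yr.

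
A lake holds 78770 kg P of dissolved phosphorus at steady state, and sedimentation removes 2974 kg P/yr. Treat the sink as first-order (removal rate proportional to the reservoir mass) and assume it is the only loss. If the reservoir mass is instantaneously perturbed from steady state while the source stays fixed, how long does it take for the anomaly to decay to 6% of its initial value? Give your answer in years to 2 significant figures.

75 yr

For a linear reservoir the anomaly decays as exp(−t/τ) with τ = M/F = 78770/2974 = 26.49 yr.
exp(−t/τ) = 0.06 ⇒ t = −τ ln(0.06) = 26.49 × 2.813 = 74.52 yr.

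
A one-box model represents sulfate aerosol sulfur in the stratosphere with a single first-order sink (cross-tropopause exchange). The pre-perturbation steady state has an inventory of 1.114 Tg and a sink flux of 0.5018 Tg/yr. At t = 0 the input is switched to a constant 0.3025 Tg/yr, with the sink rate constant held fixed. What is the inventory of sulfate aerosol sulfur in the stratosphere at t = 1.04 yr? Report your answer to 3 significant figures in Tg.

τ = M₀/F₀ = 1.114/0.5018 = 2.220 yr; rate constant k = 1/τ.
New steady state M_∞ = F₁/k = F₁·τ = 0.3025 × 2.220 = 0.67155 Tg.
M(t) = M_∞ + (M₀ − M_∞)·e^(−t/τ); t/τ = 1.04/2.220 = 0.4685, so e^(−t/τ) = 0.6260.
M(t) = 0.67155 + 0.4424 × 0.6260 = 0.94851 Tg.

0.949 Tg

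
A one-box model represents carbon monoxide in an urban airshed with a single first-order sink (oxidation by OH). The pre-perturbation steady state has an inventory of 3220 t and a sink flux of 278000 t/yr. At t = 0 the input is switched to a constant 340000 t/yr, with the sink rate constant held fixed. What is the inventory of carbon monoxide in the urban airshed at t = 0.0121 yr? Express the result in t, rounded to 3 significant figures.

τ = M₀/F₀ = 3220/278000 = 0.01158 yr; rate constant k = 1/τ.
New steady state M_∞ = F₁/k = F₁·τ = 340000 × 0.01158 = 3938.1 t.
M(t) = M_∞ + (M₀ − M_∞)·e^(−t/τ); t/τ = 0.0121/0.01158 = 1.045, so e^(−t/τ) = 0.3518.
M(t) = 3938.1 − 718.1 × 0.3518 = 3685.5 t.

3690 t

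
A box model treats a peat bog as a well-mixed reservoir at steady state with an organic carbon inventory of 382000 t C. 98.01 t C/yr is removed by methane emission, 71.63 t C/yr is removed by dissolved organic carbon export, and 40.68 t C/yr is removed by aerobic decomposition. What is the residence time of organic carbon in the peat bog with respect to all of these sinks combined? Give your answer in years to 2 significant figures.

Total removal flux = 98.01 + 71.63 + 40.68 = 210.32 t C/yr.
τ = M / ΣF_out = 382000 / 210.32 = 1816 yr.

1800 yr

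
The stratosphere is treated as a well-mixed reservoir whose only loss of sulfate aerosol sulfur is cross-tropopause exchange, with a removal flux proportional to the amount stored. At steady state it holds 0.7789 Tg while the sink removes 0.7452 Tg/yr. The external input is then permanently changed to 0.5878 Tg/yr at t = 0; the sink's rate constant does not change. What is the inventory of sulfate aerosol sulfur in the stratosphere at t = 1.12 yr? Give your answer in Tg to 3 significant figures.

τ = M₀/F₀ = 0.7789/0.7452 = 1.045 yr; rate constant k = 1/τ.
New steady state M_∞ = F₁/k = F₁·τ = 0.5878 × 1.045 = 0.61438 Tg.
M(t) = M_∞ + (M₀ − M_∞)·e^(−t/τ); t/τ = 1.12/1.045 = 1.072, so e^(−t/τ) = 0.3425.
M(t) = 0.61438 + 0.1645 × 0.3425 = 0.67073 Tg.

0.671 Tg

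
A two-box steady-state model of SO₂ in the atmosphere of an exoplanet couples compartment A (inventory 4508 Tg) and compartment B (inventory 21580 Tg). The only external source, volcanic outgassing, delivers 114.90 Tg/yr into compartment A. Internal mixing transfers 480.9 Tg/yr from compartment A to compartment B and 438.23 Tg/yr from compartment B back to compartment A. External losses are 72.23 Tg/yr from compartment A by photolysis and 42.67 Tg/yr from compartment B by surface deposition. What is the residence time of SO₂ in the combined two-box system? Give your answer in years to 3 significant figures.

Treat the two boxes together as one reservoir: the mixing fluxes between them are internal recycling, so τ = ΣM / Σ(external losses).
M_total = 4508 + 21580 = 26088 Tg.
ΣF_external_out = 72.23 + 42.67 = 114.90 Tg/yr.
τ = M_total / ΣF_ext = 26088 / 114.90 = 227.0 yr.

227 yr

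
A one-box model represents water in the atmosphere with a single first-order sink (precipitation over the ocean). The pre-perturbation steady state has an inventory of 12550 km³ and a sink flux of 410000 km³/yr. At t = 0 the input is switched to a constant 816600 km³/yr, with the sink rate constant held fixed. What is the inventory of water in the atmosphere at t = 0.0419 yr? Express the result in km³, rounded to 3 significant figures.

21800 km³

The sink rate constant is k = F₀/M₀ = 410000/12550 = 32.67 yr⁻¹.
Solving dM/dt = F₁ − kM with M(0) = M₀ gives M(t) = F₁/k + (M₀ − F₁/k)·e^(−kt).
F₁/k = 816600/32.67 = 24996 km³; kt = 32.67 × 0.0419 = 1.369, e^(−kt) = 0.2544.
M(0.0419) = 24996 + (12550 − 24996) × 0.2544 = 24996 − 3166 = 21830 km³.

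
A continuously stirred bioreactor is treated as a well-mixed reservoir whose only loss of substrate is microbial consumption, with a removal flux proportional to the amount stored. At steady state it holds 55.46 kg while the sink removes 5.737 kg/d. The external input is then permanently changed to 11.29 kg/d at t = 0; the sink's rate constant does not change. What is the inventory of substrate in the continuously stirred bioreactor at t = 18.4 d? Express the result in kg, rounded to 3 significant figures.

Residence time τ = M₀/F₀ = 9.667 d. The eventual steady state is M_∞ = M₀·(F₁/F₀) = 55.46 × 11.29/5.737 = 109.14 kg.
The anomaly ΔM(t) = M(t) − M_∞ decays as ΔM₀·e^(−t/τ) with ΔM₀ = 55.46 − 109.14 = −53.68 kg.
At t = 18.4 d, e^(−t/τ) = e^(−1.903) = 0.1491, so ΔM = −8.002 kg and M = 109.14 − 8.002 = 101.14 kg.

101 kg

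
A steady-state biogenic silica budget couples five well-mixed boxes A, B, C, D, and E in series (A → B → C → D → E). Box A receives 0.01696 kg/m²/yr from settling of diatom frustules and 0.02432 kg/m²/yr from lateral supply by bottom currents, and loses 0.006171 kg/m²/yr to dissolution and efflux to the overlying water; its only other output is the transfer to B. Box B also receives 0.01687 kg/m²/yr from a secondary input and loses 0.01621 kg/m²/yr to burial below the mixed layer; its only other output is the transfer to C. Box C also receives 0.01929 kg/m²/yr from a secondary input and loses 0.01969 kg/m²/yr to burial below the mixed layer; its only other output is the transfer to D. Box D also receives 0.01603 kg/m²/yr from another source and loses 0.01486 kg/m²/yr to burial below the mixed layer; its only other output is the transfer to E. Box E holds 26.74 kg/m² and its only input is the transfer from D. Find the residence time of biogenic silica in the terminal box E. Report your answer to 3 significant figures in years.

732 yr

Box A: F(A→B) = (0.01696 + 0.02432) − 0.006171 = 0.035109 kg/m²/yr.
Box B: F(B→C) = (0.035109 + 0.01687) − 0.01621 = 0.035769 kg/m²/yr.
Box C: F(C→D) = (0.035769 + 0.01929) − 0.01969 = 0.035369 kg/m²/yr.
Box D: F(D→E) = (0.035369 + 0.01603) − 0.01486 = 0.036539 kg/m²/yr.
Box E throughput = its input = 0.036539 kg/m²/yr; τ = 26.74 / 0.036539 = 731.8 yr.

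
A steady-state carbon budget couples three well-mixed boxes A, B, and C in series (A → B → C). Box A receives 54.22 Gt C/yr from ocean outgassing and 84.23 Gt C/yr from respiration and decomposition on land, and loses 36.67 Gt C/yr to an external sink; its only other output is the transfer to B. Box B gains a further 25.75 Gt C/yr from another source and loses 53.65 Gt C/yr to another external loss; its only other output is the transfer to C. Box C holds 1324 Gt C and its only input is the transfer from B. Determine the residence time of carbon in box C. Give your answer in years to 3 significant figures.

17.9 yr

Box A: F(A→B) = (54.22 + 84.23) − 36.67 = 101.78 Gt C/yr.
Box B: F(B→C) = (101.78 + 25.75) − 53.65 = 73.880 Gt C/yr.
Box C throughput = its input = 73.880 Gt C/yr; τ = 1324 / 73.880 = 17.92 yr.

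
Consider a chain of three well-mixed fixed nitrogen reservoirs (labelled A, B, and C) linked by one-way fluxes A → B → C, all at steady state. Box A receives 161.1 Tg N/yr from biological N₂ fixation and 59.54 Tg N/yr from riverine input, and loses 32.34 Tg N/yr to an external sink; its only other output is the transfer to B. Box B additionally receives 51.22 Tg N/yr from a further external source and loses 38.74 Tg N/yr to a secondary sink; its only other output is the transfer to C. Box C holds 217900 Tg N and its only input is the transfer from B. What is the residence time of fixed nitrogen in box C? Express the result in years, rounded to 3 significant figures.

1090 yr

Box A: F(A→B) = (161.1 + 59.54) − 32.34 = 188.30 Tg N/yr.
Box B: F(B→C) = (188.30 + 51.22) − 38.74 = 200.78 Tg N/yr.
Box C throughput = its input = 200.78 Tg N/yr; τ = 217900 / 200.78 = 1085 yr.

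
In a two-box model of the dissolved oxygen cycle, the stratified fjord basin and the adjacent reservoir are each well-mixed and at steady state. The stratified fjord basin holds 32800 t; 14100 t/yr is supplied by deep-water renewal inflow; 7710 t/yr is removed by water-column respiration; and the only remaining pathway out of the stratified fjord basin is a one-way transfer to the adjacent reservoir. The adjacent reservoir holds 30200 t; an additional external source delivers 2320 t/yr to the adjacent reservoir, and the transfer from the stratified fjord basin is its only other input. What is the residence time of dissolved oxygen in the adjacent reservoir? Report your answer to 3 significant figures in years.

Balance the stratified fjord basin: ΣF_in = 14100 t/yr.
Transfer to the adjacent reservoir = ΣF_in − (7710) = 6390.0 t/yr.
Total input to the adjacent reservoir = 6390.0 + 2320 = 8710.0 t/yr; at steady state this equals its total output.
τ = M / F = 30200 / 8710.0 = 3.467 yr.

3.47 yr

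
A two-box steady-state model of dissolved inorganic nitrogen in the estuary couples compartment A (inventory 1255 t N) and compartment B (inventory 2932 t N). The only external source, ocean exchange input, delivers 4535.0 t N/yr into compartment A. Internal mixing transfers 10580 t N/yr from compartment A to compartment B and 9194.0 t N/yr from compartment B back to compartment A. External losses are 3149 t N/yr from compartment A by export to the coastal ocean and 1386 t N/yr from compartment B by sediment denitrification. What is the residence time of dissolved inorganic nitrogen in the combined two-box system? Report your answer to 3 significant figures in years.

0.923 yr

For the system as a whole, the A↔B exchange is internal and contributes nothing to the throughput; only the external sinks remove mass.
M_total = 1255 + 2932 = 4187.0 t N.
ΣF_external_out = 3149 + 1386 = 4535.0 t N/yr.
τ = M_total / ΣF_ext = 4187.0 / 4535.0 = 0.9233 yr.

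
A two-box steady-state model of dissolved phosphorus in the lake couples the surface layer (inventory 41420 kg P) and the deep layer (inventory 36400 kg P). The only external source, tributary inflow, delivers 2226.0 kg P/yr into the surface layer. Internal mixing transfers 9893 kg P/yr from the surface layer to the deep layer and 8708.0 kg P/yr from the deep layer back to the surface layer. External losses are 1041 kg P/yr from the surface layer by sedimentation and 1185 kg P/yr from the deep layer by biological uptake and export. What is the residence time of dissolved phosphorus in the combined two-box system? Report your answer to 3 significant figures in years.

Treat the two boxes together as one reservoir: the mixing fluxes between them are internal recycling, so τ = ΣM / Σ(external losses).
M_total = 41420 + 36400 = 77820 kg P.
ΣF_external_out = 1041 + 1185 = 2226.0 kg P/yr.
τ = M_total / ΣF_ext = 77820 / 2226.0 = 34.96 yr.

35.0 yr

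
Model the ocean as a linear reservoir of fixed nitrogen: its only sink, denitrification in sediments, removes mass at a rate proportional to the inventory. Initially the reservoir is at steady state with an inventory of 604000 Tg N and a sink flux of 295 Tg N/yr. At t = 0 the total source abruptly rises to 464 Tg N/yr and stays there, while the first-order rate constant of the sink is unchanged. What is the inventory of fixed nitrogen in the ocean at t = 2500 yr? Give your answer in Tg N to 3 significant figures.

848000 Tg N

τ = M₀/F₀ = 604000/295 = 2047 yr; rate constant k = 1/τ.
New steady state M_∞ = F₁/k = F₁·τ = 464 × 2047 = 950020 Tg N.
M(t) = M_∞ + (M₀ − M_∞)·e^(−t/τ); t/τ = 2500/2047 = 1.221, so e^(−t/τ) = 0.2949.
M(t) = 950020 − 346000 × 0.2949 = 847970 Tg N.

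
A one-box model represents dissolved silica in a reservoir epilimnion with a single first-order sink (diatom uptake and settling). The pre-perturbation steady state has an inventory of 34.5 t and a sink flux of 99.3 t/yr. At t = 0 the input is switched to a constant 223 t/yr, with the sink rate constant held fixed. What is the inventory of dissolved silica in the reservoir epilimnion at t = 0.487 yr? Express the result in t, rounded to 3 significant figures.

The sink rate constant is k = F₀/M₀ = 99.3/34.5 = 2.878 yr⁻¹.
Solving dM/dt = F₁ − kM with M(0) = M₀ gives M(t) = F₁/k + (M₀ − F₁/k)·e^(−kt).
F₁/k = 223/2.878 = 77.477 t; kt = 2.878 × 0.487 = 1.402, e^(−kt) = 0.2462.
M(0.487) = 77.477 + (34.5 − 77.477) × 0.2462 = 77.477 − 10.58 = 66.897 t.

66.9 t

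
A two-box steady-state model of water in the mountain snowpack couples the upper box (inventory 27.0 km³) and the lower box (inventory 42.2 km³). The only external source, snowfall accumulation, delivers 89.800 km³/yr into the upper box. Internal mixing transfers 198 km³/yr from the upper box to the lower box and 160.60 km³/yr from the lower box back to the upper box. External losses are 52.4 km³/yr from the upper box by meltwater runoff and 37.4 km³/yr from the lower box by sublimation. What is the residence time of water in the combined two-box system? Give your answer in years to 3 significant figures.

Residence time in the combined system uses the total inventory and the total *external* removal — internal exchanges between the two boxes cancel.
M_total = 27.0 + 42.2 = 69.200 km³.
ΣF_external_out = 52.4 + 37.4 = 89.800 km³/yr.
τ = M_total / ΣF_ext = 69.200 / 89.800 = 0.7706 yr.

0.771 yr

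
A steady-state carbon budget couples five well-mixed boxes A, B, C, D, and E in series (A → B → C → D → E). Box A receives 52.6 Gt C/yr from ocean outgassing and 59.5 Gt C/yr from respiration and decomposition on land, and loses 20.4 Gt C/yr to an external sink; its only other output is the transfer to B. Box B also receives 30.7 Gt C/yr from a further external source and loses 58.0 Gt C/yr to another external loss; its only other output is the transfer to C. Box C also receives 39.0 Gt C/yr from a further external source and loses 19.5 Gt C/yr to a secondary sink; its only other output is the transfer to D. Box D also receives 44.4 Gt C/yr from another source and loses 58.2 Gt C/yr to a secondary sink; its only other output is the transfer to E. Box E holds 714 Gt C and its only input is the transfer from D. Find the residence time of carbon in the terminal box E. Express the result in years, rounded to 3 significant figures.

10.2 yr

Box A: F(A→B) = (52.6 + 59.5) − 20.4 = 91.700 Gt C/yr.
Box B: F(B→C) = (91.700 + 30.7) − 58.0 = 64.400 Gt C/yr.
Box C: F(C→D) = (64.400 + 39.0) − 19.5 = 83.900 Gt C/yr.
Box D: F(D→E) = (83.900 + 44.4) − 58.2 = 70.100 Gt C/yr.
Box E throughput = its input = 70.100 Gt C/yr; τ = 714 / 70.100 = 10.19 yr.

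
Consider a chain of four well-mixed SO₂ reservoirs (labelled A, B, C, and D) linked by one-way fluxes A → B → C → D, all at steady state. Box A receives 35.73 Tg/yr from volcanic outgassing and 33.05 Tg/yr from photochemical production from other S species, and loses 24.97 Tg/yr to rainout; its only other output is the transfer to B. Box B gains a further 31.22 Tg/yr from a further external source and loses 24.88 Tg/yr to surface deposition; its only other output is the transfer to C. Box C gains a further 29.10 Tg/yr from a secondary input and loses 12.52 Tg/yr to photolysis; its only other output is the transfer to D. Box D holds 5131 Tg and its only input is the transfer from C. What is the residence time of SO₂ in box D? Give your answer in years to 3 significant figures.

Box A: F(A→B) = (35.73 + 33.05) − 24.97 = 43.810 Tg/yr.
Box B: F(B→C) = (43.810 + 31.22) − 24.88 = 50.150 Tg/yr.
Box C: F(C→D) = (50.150 + 29.10) − 12.52 = 66.730 Tg/yr.
Box D throughput = its input = 66.730 Tg/yr; τ = 5131 / 66.730 = 76.89 yr.

76.9 yr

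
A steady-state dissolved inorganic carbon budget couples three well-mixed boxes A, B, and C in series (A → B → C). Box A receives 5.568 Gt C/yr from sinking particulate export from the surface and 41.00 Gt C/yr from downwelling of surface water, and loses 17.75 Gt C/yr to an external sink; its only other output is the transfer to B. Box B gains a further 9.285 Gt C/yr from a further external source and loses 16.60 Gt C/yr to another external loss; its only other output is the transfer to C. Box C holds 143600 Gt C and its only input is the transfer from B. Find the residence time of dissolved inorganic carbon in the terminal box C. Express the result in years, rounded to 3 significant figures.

6680 yr

Box A: F(A→B) = (5.568 + 41.00) − 17.75 = 28.818 Gt C/yr.
Box B: F(B→C) = (28.818 + 9.285) − 16.60 = 21.503 Gt C/yr.
Box C throughput = its input = 21.503 Gt C/yr; τ = 143600 / 21.503 = 6678 yr.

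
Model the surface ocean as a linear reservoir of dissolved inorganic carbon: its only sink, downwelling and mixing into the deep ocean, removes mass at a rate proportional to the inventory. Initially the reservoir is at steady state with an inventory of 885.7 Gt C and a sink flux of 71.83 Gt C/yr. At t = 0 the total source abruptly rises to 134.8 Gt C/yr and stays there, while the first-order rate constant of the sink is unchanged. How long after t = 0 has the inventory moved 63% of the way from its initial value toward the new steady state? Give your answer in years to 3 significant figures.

12.3 yr

τ = M₀/F₀ = 885.7/71.83 = 12.33 yr.
The remaining gap fraction is e^(−t/τ); 63% covered ⇒ e^(−t/τ) = 0.370.
t = −τ ln(0.370) = 12.33 × 0.9943 = 12.26 yr.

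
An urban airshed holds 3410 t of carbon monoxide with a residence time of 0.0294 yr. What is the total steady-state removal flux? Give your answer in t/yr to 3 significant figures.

116000 t/yr

F = M / τ = 3410 / 0.0294 = 116000 t/yr.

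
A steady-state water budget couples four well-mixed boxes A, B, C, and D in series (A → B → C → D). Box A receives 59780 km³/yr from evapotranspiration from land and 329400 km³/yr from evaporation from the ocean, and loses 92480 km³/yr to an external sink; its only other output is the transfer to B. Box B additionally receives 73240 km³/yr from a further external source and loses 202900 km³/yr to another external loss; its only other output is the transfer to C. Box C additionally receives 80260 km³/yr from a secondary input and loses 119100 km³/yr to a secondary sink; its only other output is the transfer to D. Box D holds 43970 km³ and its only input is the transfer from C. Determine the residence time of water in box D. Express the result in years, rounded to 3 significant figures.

Box A: F(A→B) = (59780 + 329400) − 92480 = 296700 km³/yr.
Box B: F(B→C) = (296700 + 73240) − 202900 = 167040 km³/yr.
Box C: F(C→D) = (167040 + 80260) − 119100 = 128200 km³/yr.
Box D throughput = its input = 128200 km³/yr; τ = 43970 / 128200 = 0.3430 yr.

0.343 yr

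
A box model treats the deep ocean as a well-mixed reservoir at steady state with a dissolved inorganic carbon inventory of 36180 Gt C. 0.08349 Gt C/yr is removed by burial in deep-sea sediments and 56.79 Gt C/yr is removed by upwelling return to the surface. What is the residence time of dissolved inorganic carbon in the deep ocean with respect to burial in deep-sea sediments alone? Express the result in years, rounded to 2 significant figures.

430000 yr

Residence time with respect to a single sink: τ = M / F_sink.
τ = 36180 / 0.08349 = 433300 yr.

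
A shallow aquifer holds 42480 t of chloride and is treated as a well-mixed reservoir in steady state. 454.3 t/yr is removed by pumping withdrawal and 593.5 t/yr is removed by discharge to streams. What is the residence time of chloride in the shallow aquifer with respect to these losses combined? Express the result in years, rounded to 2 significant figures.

41 yr

Total removal = 454.3 + 593.5 = 1047.8 t/yr.
τ = M / ΣF_out = 42480 / 1047.8 = 40.54 yr.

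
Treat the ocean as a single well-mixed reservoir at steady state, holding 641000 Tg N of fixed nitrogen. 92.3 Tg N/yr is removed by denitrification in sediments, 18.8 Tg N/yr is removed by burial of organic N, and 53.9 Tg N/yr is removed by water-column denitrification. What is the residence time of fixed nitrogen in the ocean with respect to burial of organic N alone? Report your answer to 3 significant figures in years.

Residence time with respect to a single sink: τ = M / F_sink.
τ = 641000 / 18.8 = 34100 yr.

34100 yr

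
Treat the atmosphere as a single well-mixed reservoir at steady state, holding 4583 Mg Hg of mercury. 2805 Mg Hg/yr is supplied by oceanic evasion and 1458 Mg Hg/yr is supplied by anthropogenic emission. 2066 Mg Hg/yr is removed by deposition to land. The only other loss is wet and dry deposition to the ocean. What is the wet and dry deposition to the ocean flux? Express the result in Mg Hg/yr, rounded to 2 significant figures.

2200 Mg Hg/yr

At steady state ΣF_in = ΣF_out.
ΣF_in = 2805 + 1458 = 4263.0 Mg Hg/yr.
Wet and dry deposition to the ocean flux = ΣF_in − (2066) = 4263.0 − 2066 = 2197 Mg Hg/yr.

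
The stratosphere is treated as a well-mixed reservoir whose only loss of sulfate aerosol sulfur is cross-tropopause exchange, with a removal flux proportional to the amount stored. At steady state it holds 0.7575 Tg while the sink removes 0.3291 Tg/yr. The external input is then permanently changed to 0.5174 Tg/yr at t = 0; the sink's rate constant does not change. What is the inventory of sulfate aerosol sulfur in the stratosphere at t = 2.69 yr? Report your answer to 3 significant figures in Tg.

Residence time τ = M₀/F₀ = 2.302 yr. The eventual steady state is M_∞ = M₀·(F₁/F₀) = 0.7575 × 0.5174/0.3291 = 1.1909 Tg.
The anomaly ΔM(t) = M(t) − M_∞ decays as ΔM₀·e^(−t/τ) with ΔM₀ = 0.7575 − 1.1909 = −0.4334 Tg.
At t = 2.69 yr, e^(−t/τ) = e^(−1.169) = 0.3108, so ΔM = −0.1347 Tg and M = 1.1909 − 0.1347 = 1.0562 Tg.

1.06 Tg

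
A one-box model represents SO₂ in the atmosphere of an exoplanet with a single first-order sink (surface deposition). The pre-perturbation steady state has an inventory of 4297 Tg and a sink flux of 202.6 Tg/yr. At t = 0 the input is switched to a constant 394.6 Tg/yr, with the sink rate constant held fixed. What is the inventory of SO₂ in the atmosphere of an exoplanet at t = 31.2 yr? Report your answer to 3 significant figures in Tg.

7430 Tg

τ = M₀/F₀ = 4297/202.6 = 21.21 yr; rate constant k = 1/τ.
New steady state M_∞ = F₁/k = F₁·τ = 394.6 × 21.21 = 8369.2 Tg.
M(t) = M_∞ + (M₀ − M_∞)·e^(−t/τ); t/τ = 31.2/21.21 = 1.471, so e^(−t/τ) = 0.2297.
M(t) = 8369.2 − 4072 × 0.2297 = 7433.9 Tg.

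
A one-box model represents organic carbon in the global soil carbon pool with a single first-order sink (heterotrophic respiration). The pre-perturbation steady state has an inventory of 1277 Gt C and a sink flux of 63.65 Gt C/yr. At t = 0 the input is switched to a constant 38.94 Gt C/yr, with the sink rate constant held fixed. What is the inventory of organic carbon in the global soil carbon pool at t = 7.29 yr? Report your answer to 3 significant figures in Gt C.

The sink rate constant is k = F₀/M₀ = 63.65/1277 = 0.04984 yr⁻¹.
Solving dM/dt = F₁ − kM with M(0) = M₀ gives M(t) = F₁/k + (M₀ − F₁/k)·e^(−kt).
F₁/k = 38.94/0.04984 = 781.25 Gt C; kt = 0.04984 × 7.29 = 0.3634, e^(−kt) = 0.6953.
M(7.29) = 781.25 + (1277 − 781.25) × 0.6953 = 781.25 + 344.7 = 1126.0 Gt C.

1130 Gt C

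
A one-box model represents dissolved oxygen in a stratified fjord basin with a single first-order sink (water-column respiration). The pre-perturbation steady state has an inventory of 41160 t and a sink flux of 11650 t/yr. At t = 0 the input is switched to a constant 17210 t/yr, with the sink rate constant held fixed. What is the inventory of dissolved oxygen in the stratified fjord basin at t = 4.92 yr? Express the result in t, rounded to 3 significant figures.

τ = M₀/F₀ = 41160/11650 = 3.533 yr; rate constant k = 1/τ.
New steady state M_∞ = F₁/k = F₁·τ = 17210 × 3.533 = 60804 t.
M(t) = M_∞ + (M₀ − M_∞)·e^(−t/τ); t/τ = 4.92/3.533 = 1.393, so e^(−t/τ) = 0.2484.
M(t) = 60804 − 19640 × 0.2484 = 55924 t.

55900 t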